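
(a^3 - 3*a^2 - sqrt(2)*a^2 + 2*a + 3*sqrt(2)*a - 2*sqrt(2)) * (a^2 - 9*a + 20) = a^5 - 12*a^4 - sqrt(2)*a^4 + 12*sqrt(2)*a^3 + 49*a^3 - 78*a^2 - 49*sqrt(2)*a^2 + 40*a + 78*sqrt(2)*a - 40*sqrt(2)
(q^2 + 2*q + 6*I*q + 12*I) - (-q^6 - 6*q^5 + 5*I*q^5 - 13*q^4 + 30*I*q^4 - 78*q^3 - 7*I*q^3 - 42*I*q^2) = q^6 + 6*q^5 - 5*I*q^5 + 13*q^4 - 30*I*q^4 + 78*q^3 + 7*I*q^3 + q^2 + 42*I*q^2 + 2*q + 6*I*q + 12*I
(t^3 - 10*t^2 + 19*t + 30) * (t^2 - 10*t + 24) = t^5 - 20*t^4 + 143*t^3 - 400*t^2 + 156*t + 720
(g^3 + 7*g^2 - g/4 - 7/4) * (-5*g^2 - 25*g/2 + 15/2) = -5*g^5 - 95*g^4/2 - 315*g^3/4 + 515*g^2/8 + 20*g - 105/8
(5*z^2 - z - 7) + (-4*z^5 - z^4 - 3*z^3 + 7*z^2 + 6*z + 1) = -4*z^5 - z^4 - 3*z^3 + 12*z^2 + 5*z - 6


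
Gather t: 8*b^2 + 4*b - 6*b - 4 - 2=8*b^2 - 2*b - 6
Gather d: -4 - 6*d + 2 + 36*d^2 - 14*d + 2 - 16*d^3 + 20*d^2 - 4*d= -16*d^3 + 56*d^2 - 24*d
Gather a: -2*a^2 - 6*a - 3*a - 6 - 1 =-2*a^2 - 9*a - 7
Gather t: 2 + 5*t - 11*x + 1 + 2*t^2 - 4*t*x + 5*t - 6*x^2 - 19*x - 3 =2*t^2 + t*(10 - 4*x) - 6*x^2 - 30*x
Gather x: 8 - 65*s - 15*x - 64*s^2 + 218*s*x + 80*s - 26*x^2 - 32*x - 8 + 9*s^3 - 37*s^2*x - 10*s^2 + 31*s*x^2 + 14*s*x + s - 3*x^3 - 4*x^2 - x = 9*s^3 - 74*s^2 + 16*s - 3*x^3 + x^2*(31*s - 30) + x*(-37*s^2 + 232*s - 48)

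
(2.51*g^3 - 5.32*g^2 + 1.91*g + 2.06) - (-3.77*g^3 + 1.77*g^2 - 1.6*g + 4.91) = 6.28*g^3 - 7.09*g^2 + 3.51*g - 2.85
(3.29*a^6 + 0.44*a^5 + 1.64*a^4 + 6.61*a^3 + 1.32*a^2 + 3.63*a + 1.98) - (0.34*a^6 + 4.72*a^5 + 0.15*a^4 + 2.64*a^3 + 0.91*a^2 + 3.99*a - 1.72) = 2.95*a^6 - 4.28*a^5 + 1.49*a^4 + 3.97*a^3 + 0.41*a^2 - 0.36*a + 3.7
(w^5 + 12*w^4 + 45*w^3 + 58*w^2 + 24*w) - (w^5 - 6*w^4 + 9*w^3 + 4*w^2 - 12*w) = 18*w^4 + 36*w^3 + 54*w^2 + 36*w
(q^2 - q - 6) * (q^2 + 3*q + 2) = q^4 + 2*q^3 - 7*q^2 - 20*q - 12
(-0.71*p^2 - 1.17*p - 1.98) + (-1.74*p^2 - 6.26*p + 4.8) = -2.45*p^2 - 7.43*p + 2.82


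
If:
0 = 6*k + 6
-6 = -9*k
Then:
No Solution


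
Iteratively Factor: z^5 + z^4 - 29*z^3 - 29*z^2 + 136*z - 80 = (z + 4)*(z^4 - 3*z^3 - 17*z^2 + 39*z - 20) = (z - 1)*(z + 4)*(z^3 - 2*z^2 - 19*z + 20) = (z - 1)*(z + 4)^2*(z^2 - 6*z + 5) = (z - 5)*(z - 1)*(z + 4)^2*(z - 1)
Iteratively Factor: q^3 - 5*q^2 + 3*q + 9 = (q - 3)*(q^2 - 2*q - 3) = (q - 3)^2*(q + 1)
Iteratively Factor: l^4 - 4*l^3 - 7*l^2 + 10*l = (l + 2)*(l^3 - 6*l^2 + 5*l) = (l - 1)*(l + 2)*(l^2 - 5*l) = l*(l - 1)*(l + 2)*(l - 5)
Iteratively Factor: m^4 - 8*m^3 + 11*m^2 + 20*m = (m + 1)*(m^3 - 9*m^2 + 20*m) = m*(m + 1)*(m^2 - 9*m + 20) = m*(m - 5)*(m + 1)*(m - 4)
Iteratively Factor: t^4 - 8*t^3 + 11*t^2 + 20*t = (t - 4)*(t^3 - 4*t^2 - 5*t) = t*(t - 4)*(t^2 - 4*t - 5) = t*(t - 5)*(t - 4)*(t + 1)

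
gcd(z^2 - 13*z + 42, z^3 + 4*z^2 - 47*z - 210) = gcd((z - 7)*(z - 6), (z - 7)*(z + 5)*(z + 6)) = z - 7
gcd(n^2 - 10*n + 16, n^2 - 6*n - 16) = n - 8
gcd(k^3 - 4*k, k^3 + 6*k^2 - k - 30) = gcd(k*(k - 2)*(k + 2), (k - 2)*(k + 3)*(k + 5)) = k - 2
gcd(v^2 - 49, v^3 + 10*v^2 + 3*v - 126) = v + 7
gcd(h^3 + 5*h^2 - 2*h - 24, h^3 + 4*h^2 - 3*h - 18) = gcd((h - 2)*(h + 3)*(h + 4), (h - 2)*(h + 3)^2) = h^2 + h - 6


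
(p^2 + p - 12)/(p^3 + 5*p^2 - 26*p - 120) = (p - 3)/(p^2 + p - 30)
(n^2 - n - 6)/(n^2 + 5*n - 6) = (n^2 - n - 6)/(n^2 + 5*n - 6)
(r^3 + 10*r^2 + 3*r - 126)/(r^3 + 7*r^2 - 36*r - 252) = (r - 3)/(r - 6)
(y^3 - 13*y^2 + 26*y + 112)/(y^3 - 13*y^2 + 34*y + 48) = (y^2 - 5*y - 14)/(y^2 - 5*y - 6)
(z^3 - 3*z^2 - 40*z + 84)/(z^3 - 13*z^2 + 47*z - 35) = (z^2 + 4*z - 12)/(z^2 - 6*z + 5)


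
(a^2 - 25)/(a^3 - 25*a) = 1/a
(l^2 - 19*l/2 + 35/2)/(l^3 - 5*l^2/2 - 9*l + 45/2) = (l - 7)/(l^2 - 9)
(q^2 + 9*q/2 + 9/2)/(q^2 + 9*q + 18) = (q + 3/2)/(q + 6)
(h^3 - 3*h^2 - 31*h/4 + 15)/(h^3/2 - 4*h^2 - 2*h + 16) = (4*h^3 - 12*h^2 - 31*h + 60)/(2*(h^3 - 8*h^2 - 4*h + 32))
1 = 1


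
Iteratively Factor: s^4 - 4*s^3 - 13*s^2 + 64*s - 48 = (s + 4)*(s^3 - 8*s^2 + 19*s - 12) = (s - 1)*(s + 4)*(s^2 - 7*s + 12) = (s - 4)*(s - 1)*(s + 4)*(s - 3)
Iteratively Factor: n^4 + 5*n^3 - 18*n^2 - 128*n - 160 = (n + 4)*(n^3 + n^2 - 22*n - 40) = (n - 5)*(n + 4)*(n^2 + 6*n + 8) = (n - 5)*(n + 4)^2*(n + 2)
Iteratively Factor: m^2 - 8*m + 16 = (m - 4)*(m - 4)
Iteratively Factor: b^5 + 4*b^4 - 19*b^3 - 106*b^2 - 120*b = (b)*(b^4 + 4*b^3 - 19*b^2 - 106*b - 120) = b*(b + 4)*(b^3 - 19*b - 30) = b*(b + 2)*(b + 4)*(b^2 - 2*b - 15) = b*(b + 2)*(b + 3)*(b + 4)*(b - 5)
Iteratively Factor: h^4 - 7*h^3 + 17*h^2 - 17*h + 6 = (h - 1)*(h^3 - 6*h^2 + 11*h - 6) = (h - 3)*(h - 1)*(h^2 - 3*h + 2) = (h - 3)*(h - 1)^2*(h - 2)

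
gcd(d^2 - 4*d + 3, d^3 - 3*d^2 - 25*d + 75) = d - 3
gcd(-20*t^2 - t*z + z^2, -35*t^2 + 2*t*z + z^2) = -5*t + z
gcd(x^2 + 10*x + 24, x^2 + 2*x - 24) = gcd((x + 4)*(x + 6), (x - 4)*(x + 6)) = x + 6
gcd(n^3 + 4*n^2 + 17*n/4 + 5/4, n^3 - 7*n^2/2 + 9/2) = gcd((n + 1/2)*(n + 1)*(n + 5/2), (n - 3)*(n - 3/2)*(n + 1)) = n + 1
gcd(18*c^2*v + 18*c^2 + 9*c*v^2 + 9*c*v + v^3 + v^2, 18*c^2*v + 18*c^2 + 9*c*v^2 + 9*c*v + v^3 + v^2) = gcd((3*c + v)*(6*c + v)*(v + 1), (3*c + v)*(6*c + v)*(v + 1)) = 18*c^2*v + 18*c^2 + 9*c*v^2 + 9*c*v + v^3 + v^2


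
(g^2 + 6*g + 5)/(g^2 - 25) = (g + 1)/(g - 5)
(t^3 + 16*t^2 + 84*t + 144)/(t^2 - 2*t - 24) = (t^2 + 12*t + 36)/(t - 6)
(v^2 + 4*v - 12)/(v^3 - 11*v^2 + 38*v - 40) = (v + 6)/(v^2 - 9*v + 20)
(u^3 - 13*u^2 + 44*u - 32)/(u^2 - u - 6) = (-u^3 + 13*u^2 - 44*u + 32)/(-u^2 + u + 6)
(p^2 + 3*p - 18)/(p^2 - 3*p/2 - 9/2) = 2*(p + 6)/(2*p + 3)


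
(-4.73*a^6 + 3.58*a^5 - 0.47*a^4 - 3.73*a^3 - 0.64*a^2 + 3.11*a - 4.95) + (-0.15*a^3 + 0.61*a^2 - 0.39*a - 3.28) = -4.73*a^6 + 3.58*a^5 - 0.47*a^4 - 3.88*a^3 - 0.03*a^2 + 2.72*a - 8.23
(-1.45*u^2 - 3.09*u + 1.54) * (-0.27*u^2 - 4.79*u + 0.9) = 0.3915*u^4 + 7.7798*u^3 + 13.0803*u^2 - 10.1576*u + 1.386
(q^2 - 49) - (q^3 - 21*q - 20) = -q^3 + q^2 + 21*q - 29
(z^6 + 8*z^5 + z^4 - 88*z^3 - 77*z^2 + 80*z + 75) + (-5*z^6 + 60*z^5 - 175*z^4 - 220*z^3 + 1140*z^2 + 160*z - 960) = -4*z^6 + 68*z^5 - 174*z^4 - 308*z^3 + 1063*z^2 + 240*z - 885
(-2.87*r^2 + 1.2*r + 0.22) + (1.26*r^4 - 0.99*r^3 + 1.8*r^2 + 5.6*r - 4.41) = 1.26*r^4 - 0.99*r^3 - 1.07*r^2 + 6.8*r - 4.19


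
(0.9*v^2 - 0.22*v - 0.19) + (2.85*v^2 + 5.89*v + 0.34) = 3.75*v^2 + 5.67*v + 0.15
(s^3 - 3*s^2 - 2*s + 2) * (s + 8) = s^4 + 5*s^3 - 26*s^2 - 14*s + 16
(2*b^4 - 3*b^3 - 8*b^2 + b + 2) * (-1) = -2*b^4 + 3*b^3 + 8*b^2 - b - 2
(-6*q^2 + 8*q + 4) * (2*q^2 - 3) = -12*q^4 + 16*q^3 + 26*q^2 - 24*q - 12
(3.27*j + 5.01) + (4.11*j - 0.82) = 7.38*j + 4.19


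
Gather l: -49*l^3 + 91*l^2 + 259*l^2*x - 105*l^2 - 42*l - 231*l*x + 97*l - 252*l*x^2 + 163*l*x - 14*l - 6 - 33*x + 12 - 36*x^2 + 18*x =-49*l^3 + l^2*(259*x - 14) + l*(-252*x^2 - 68*x + 41) - 36*x^2 - 15*x + 6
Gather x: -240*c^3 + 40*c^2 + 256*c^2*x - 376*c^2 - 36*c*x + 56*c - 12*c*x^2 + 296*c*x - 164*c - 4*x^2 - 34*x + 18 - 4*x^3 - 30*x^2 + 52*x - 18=-240*c^3 - 336*c^2 - 108*c - 4*x^3 + x^2*(-12*c - 34) + x*(256*c^2 + 260*c + 18)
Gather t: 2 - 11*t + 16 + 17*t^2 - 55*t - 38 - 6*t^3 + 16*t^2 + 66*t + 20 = -6*t^3 + 33*t^2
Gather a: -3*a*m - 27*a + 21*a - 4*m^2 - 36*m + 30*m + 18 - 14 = a*(-3*m - 6) - 4*m^2 - 6*m + 4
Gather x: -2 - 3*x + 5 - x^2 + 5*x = -x^2 + 2*x + 3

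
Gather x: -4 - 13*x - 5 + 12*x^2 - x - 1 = 12*x^2 - 14*x - 10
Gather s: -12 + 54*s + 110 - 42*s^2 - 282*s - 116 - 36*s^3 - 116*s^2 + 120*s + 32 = -36*s^3 - 158*s^2 - 108*s + 14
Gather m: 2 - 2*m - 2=-2*m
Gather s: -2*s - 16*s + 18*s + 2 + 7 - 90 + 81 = 0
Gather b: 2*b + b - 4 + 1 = 3*b - 3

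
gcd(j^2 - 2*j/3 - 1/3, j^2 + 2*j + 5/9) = j + 1/3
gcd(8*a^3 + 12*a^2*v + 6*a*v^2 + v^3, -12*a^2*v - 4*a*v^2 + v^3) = 2*a + v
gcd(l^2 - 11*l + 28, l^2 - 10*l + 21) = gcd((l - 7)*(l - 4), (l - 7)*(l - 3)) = l - 7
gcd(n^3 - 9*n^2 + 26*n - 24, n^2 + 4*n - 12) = n - 2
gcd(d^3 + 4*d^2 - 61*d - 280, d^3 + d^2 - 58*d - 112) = d^2 - d - 56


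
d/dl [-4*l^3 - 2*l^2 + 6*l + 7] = -12*l^2 - 4*l + 6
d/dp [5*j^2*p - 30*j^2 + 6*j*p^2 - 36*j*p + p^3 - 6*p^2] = 5*j^2 + 12*j*p - 36*j + 3*p^2 - 12*p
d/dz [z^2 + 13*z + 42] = 2*z + 13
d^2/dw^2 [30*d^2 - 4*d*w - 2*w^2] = -4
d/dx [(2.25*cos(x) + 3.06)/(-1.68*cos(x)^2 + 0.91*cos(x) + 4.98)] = (3.78*sin(x)^2 - 10.2816*cos(x) - 12.2004)*sin(x)/(-1.68*cos(x)^2 + 0.91*cos(x) + 4.98)^2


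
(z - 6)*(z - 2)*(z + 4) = z^3 - 4*z^2 - 20*z + 48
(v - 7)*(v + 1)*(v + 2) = v^3 - 4*v^2 - 19*v - 14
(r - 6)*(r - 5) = r^2 - 11*r + 30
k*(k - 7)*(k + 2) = k^3 - 5*k^2 - 14*k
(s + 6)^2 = s^2 + 12*s + 36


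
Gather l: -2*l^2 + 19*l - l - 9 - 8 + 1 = -2*l^2 + 18*l - 16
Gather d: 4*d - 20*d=-16*d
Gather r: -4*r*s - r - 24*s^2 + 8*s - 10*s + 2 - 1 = r*(-4*s - 1) - 24*s^2 - 2*s + 1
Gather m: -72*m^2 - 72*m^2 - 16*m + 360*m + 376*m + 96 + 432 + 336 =-144*m^2 + 720*m + 864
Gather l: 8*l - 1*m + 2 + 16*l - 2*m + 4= 24*l - 3*m + 6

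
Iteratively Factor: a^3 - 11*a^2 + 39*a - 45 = (a - 3)*(a^2 - 8*a + 15) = (a - 5)*(a - 3)*(a - 3)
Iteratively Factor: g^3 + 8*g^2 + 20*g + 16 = (g + 2)*(g^2 + 6*g + 8) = (g + 2)^2*(g + 4)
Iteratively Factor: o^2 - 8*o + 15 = (o - 3)*(o - 5)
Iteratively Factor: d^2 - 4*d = (d - 4)*(d)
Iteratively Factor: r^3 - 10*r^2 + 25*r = (r - 5)*(r^2 - 5*r) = (r - 5)^2*(r)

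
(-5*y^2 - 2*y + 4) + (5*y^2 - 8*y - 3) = 1 - 10*y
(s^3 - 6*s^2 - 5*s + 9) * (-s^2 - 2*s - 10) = -s^5 + 4*s^4 + 7*s^3 + 61*s^2 + 32*s - 90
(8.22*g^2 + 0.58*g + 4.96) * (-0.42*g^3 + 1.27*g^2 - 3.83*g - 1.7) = -3.4524*g^5 + 10.1958*g^4 - 32.8292*g^3 - 9.8962*g^2 - 19.9828*g - 8.432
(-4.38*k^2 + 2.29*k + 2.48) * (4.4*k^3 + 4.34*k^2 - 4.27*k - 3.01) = -19.272*k^5 - 8.9332*k^4 + 39.5532*k^3 + 14.1687*k^2 - 17.4825*k - 7.4648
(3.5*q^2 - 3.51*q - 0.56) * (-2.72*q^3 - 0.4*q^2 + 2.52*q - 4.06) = -9.52*q^5 + 8.1472*q^4 + 11.7472*q^3 - 22.8312*q^2 + 12.8394*q + 2.2736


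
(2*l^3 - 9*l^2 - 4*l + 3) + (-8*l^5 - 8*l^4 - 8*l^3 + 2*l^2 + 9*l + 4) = -8*l^5 - 8*l^4 - 6*l^3 - 7*l^2 + 5*l + 7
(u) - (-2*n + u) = 2*n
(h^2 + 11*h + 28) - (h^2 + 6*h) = 5*h + 28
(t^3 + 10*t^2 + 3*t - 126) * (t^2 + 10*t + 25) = t^5 + 20*t^4 + 128*t^3 + 154*t^2 - 1185*t - 3150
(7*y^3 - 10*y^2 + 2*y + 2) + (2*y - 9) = 7*y^3 - 10*y^2 + 4*y - 7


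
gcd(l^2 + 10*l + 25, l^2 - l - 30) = l + 5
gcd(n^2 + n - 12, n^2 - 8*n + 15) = n - 3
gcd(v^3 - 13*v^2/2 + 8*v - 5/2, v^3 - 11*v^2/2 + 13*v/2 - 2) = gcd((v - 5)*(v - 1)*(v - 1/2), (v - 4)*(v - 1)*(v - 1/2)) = v^2 - 3*v/2 + 1/2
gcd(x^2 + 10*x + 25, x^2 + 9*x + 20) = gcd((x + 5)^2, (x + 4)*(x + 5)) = x + 5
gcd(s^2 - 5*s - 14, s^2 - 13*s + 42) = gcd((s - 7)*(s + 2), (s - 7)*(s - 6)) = s - 7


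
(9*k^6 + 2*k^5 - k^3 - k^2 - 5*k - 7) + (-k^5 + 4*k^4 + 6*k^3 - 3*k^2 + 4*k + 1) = 9*k^6 + k^5 + 4*k^4 + 5*k^3 - 4*k^2 - k - 6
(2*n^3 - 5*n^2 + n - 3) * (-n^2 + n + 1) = -2*n^5 + 7*n^4 - 4*n^3 - n^2 - 2*n - 3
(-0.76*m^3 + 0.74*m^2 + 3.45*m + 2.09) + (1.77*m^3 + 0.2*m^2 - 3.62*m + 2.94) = 1.01*m^3 + 0.94*m^2 - 0.17*m + 5.03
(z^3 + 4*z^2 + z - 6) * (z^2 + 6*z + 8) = z^5 + 10*z^4 + 33*z^3 + 32*z^2 - 28*z - 48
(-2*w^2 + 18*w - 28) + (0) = -2*w^2 + 18*w - 28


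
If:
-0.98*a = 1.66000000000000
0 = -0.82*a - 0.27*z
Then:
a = -1.69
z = 5.14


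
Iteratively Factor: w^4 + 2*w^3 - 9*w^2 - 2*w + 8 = (w - 2)*(w^3 + 4*w^2 - w - 4) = (w - 2)*(w + 1)*(w^2 + 3*w - 4) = (w - 2)*(w + 1)*(w + 4)*(w - 1)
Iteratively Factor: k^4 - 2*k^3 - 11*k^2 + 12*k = (k - 1)*(k^3 - k^2 - 12*k) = (k - 4)*(k - 1)*(k^2 + 3*k) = k*(k - 4)*(k - 1)*(k + 3)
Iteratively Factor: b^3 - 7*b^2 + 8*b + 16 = (b - 4)*(b^2 - 3*b - 4) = (b - 4)^2*(b + 1)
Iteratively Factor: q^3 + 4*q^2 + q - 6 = (q + 3)*(q^2 + q - 2) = (q + 2)*(q + 3)*(q - 1)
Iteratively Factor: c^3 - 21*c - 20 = (c - 5)*(c^2 + 5*c + 4) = (c - 5)*(c + 1)*(c + 4)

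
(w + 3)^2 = w^2 + 6*w + 9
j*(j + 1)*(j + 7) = j^3 + 8*j^2 + 7*j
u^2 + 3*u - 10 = (u - 2)*(u + 5)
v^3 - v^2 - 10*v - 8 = (v - 4)*(v + 1)*(v + 2)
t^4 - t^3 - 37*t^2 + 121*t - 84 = (t - 4)*(t - 3)*(t - 1)*(t + 7)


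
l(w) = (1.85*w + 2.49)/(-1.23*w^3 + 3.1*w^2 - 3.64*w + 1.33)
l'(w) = (1.85*w + 2.49)*(3.69*w^2 - 6.2*w + 3.64)/(-1.23*w^3 + 3.1*w^2 - 3.64*w + 1.33)^2 + 1.85/(-1.23*w^3 + 3.1*w^2 - 3.64*w + 1.33) = (4.551*w^3 + 3.4531*w^2 - 15.438*w + 11.5241)/(1.5129*w^6 - 7.626*w^5 + 18.5644*w^4 - 25.8398*w^3 + 21.4956*w^2 - 9.6824*w + 1.7689)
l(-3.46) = -0.04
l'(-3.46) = -0.01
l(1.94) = -2.00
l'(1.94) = 3.00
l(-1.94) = -0.04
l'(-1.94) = 0.03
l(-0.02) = 1.75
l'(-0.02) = 6.00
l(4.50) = -0.17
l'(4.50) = 0.10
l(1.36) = -5.10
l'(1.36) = 8.70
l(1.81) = -2.44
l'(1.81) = 3.81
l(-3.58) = -0.04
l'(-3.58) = -0.01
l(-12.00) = -0.01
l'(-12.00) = -0.00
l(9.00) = -0.03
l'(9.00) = 0.01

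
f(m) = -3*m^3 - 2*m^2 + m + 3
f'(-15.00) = -1964.00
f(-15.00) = 9663.00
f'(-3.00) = -68.00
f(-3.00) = 63.00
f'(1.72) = -32.51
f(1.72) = -16.46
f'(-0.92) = -2.94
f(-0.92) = 2.72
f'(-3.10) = -73.09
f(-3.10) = 70.05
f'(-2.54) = -46.90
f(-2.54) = 36.72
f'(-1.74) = -19.29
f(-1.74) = 11.01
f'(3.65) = -133.50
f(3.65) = -165.88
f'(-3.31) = -84.36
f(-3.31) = 86.57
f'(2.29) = -55.36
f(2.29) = -41.23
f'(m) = -9*m^2 - 4*m + 1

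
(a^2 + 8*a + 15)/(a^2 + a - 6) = (a + 5)/(a - 2)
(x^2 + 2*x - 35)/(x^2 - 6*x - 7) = (-x^2 - 2*x + 35)/(-x^2 + 6*x + 7)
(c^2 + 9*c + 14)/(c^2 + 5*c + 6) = (c + 7)/(c + 3)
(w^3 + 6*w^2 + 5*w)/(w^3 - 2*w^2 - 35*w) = (w + 1)/(w - 7)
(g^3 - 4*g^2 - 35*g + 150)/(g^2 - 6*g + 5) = (g^2 + g - 30)/(g - 1)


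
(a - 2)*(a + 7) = a^2 + 5*a - 14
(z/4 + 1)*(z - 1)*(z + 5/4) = z^3/4 + 17*z^2/16 - z/16 - 5/4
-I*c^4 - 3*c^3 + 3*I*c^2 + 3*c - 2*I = (c - 1)*(c - 2*I)*(c - I)*(-I*c - I)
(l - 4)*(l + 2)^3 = l^4 + 2*l^3 - 12*l^2 - 40*l - 32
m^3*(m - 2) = m^4 - 2*m^3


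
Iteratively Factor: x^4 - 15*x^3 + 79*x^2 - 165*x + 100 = (x - 5)*(x^3 - 10*x^2 + 29*x - 20) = (x - 5)*(x - 4)*(x^2 - 6*x + 5) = (x - 5)*(x - 4)*(x - 1)*(x - 5)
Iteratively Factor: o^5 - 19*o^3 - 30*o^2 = (o)*(o^4 - 19*o^2 - 30*o) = o^2*(o^3 - 19*o - 30) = o^2*(o + 3)*(o^2 - 3*o - 10) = o^2*(o + 2)*(o + 3)*(o - 5)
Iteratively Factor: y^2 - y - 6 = (y + 2)*(y - 3)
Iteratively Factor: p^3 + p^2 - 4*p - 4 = (p + 1)*(p^2 - 4) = (p + 1)*(p + 2)*(p - 2)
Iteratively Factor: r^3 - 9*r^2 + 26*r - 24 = (r - 2)*(r^2 - 7*r + 12) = (r - 4)*(r - 2)*(r - 3)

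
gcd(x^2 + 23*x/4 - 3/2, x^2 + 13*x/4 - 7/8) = x - 1/4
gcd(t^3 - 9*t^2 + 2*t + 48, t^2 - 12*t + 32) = t - 8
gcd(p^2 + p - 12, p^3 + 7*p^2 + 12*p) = p + 4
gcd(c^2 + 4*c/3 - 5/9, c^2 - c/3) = c - 1/3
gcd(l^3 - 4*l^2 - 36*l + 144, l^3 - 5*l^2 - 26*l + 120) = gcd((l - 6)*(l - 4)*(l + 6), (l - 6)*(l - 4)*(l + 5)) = l^2 - 10*l + 24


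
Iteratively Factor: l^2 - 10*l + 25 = (l - 5)*(l - 5)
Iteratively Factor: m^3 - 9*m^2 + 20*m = (m - 4)*(m^2 - 5*m) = m*(m - 4)*(m - 5)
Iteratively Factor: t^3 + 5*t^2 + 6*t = (t + 2)*(t^2 + 3*t) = (t + 2)*(t + 3)*(t)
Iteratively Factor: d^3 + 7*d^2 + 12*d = (d + 3)*(d^2 + 4*d) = d*(d + 3)*(d + 4)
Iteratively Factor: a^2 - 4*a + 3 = (a - 3)*(a - 1)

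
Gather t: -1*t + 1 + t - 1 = 0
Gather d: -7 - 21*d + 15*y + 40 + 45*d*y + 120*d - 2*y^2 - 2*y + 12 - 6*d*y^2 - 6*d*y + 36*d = d*(-6*y^2 + 39*y + 135) - 2*y^2 + 13*y + 45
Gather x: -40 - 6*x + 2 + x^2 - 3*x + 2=x^2 - 9*x - 36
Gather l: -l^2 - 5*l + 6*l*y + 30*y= -l^2 + l*(6*y - 5) + 30*y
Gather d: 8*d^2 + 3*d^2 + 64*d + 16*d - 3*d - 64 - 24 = 11*d^2 + 77*d - 88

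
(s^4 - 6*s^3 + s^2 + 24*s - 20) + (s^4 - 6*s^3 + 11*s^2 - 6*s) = 2*s^4 - 12*s^3 + 12*s^2 + 18*s - 20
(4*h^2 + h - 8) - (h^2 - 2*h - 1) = 3*h^2 + 3*h - 7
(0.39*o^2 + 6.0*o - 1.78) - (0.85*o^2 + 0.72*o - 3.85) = -0.46*o^2 + 5.28*o + 2.07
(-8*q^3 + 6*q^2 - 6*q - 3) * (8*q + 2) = -64*q^4 + 32*q^3 - 36*q^2 - 36*q - 6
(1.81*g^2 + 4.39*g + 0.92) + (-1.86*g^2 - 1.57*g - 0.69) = -0.05*g^2 + 2.82*g + 0.23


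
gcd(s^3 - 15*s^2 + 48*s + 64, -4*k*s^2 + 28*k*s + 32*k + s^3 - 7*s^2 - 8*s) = s^2 - 7*s - 8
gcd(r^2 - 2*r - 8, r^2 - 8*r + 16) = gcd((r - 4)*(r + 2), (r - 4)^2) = r - 4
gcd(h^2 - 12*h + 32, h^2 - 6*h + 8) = h - 4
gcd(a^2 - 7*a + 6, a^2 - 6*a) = a - 6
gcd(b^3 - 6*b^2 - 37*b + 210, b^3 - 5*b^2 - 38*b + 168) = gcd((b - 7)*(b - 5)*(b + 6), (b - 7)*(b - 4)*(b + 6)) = b^2 - b - 42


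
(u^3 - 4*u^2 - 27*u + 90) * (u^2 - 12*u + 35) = u^5 - 16*u^4 + 56*u^3 + 274*u^2 - 2025*u + 3150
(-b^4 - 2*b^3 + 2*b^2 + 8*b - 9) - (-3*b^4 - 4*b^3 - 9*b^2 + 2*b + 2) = 2*b^4 + 2*b^3 + 11*b^2 + 6*b - 11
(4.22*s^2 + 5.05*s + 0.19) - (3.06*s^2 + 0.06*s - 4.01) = 1.16*s^2 + 4.99*s + 4.2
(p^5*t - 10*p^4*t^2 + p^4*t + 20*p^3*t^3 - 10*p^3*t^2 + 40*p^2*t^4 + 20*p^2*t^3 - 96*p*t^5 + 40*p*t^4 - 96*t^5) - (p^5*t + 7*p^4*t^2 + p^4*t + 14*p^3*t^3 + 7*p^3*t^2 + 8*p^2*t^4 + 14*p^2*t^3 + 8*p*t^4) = -17*p^4*t^2 + 6*p^3*t^3 - 17*p^3*t^2 + 32*p^2*t^4 + 6*p^2*t^3 - 96*p*t^5 + 32*p*t^4 - 96*t^5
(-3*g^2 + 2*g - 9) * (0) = 0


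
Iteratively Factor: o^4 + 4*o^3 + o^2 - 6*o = (o + 3)*(o^3 + o^2 - 2*o) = o*(o + 3)*(o^2 + o - 2) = o*(o + 2)*(o + 3)*(o - 1)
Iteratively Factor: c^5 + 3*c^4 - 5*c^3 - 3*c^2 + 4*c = (c)*(c^4 + 3*c^3 - 5*c^2 - 3*c + 4) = c*(c + 4)*(c^3 - c^2 - c + 1) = c*(c - 1)*(c + 4)*(c^2 - 1) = c*(c - 1)*(c + 1)*(c + 4)*(c - 1)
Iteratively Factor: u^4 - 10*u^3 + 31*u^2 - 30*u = (u - 5)*(u^3 - 5*u^2 + 6*u) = (u - 5)*(u - 2)*(u^2 - 3*u) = u*(u - 5)*(u - 2)*(u - 3)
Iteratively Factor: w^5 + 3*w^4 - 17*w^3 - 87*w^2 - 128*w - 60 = (w + 1)*(w^4 + 2*w^3 - 19*w^2 - 68*w - 60) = (w - 5)*(w + 1)*(w^3 + 7*w^2 + 16*w + 12) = (w - 5)*(w + 1)*(w + 2)*(w^2 + 5*w + 6) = (w - 5)*(w + 1)*(w + 2)*(w + 3)*(w + 2)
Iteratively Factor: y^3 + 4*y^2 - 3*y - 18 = (y + 3)*(y^2 + y - 6) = (y - 2)*(y + 3)*(y + 3)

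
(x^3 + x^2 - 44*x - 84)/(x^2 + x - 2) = (x^2 - x - 42)/(x - 1)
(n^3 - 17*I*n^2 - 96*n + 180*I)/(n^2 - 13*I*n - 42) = (n^2 - 11*I*n - 30)/(n - 7*I)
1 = 1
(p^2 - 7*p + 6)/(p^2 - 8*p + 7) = (p - 6)/(p - 7)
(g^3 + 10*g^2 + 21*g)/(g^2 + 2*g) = (g^2 + 10*g + 21)/(g + 2)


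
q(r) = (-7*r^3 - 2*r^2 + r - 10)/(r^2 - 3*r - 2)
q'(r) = (3 - 2*r)*(-7*r^3 - 2*r^2 + r - 10)/(r^2 - 3*r - 2)^2 + (-21*r^2 - 4*r + 1)/(r^2 - 3*r - 2)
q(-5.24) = 22.75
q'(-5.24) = -6.02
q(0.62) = 3.40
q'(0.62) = 1.03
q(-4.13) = 16.21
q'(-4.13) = -5.76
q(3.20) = 188.72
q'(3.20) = 638.59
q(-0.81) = -7.74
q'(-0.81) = -41.69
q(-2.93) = 9.49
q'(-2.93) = -5.43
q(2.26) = 26.89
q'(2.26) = 42.53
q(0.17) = 4.00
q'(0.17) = -4.17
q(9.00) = -101.27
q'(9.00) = -4.17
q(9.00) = -101.27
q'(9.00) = -4.17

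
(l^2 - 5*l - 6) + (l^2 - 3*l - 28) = 2*l^2 - 8*l - 34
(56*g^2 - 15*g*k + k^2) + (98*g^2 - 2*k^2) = 154*g^2 - 15*g*k - k^2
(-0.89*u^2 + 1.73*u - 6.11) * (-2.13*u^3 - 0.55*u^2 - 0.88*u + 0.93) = 1.8957*u^5 - 3.1954*u^4 + 12.846*u^3 + 1.0104*u^2 + 6.9857*u - 5.6823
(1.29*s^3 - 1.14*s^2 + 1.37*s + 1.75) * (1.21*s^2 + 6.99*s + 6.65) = 1.5609*s^5 + 7.6377*s^4 + 2.2676*s^3 + 4.1128*s^2 + 21.343*s + 11.6375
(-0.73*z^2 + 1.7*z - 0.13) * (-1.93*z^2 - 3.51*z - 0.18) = 1.4089*z^4 - 0.7187*z^3 - 5.5847*z^2 + 0.1503*z + 0.0234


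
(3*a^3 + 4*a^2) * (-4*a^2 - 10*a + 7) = -12*a^5 - 46*a^4 - 19*a^3 + 28*a^2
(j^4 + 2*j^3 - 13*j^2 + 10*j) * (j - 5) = j^5 - 3*j^4 - 23*j^3 + 75*j^2 - 50*j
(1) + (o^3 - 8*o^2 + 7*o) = o^3 - 8*o^2 + 7*o + 1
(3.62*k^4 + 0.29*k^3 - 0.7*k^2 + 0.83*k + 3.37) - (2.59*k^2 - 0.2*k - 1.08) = 3.62*k^4 + 0.29*k^3 - 3.29*k^2 + 1.03*k + 4.45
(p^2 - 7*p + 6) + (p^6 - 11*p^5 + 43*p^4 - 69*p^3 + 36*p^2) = p^6 - 11*p^5 + 43*p^4 - 69*p^3 + 37*p^2 - 7*p + 6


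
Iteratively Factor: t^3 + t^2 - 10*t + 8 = (t + 4)*(t^2 - 3*t + 2) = (t - 2)*(t + 4)*(t - 1)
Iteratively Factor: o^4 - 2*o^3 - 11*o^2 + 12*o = (o - 4)*(o^3 + 2*o^2 - 3*o) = (o - 4)*(o + 3)*(o^2 - o) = (o - 4)*(o - 1)*(o + 3)*(o)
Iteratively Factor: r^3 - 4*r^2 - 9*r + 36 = (r + 3)*(r^2 - 7*r + 12) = (r - 3)*(r + 3)*(r - 4)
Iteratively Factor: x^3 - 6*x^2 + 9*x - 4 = (x - 1)*(x^2 - 5*x + 4) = (x - 1)^2*(x - 4)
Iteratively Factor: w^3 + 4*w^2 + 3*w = (w + 3)*(w^2 + w) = (w + 1)*(w + 3)*(w)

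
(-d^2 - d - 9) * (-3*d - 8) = 3*d^3 + 11*d^2 + 35*d + 72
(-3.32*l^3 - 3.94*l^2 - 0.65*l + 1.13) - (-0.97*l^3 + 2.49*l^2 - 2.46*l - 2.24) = -2.35*l^3 - 6.43*l^2 + 1.81*l + 3.37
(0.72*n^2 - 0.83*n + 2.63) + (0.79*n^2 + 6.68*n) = 1.51*n^2 + 5.85*n + 2.63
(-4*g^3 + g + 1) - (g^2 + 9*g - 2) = -4*g^3 - g^2 - 8*g + 3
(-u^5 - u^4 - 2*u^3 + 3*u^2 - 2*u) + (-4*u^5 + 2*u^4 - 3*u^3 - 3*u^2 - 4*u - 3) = -5*u^5 + u^4 - 5*u^3 - 6*u - 3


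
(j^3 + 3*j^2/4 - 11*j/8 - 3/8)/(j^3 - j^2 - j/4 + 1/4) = (8*j^2 + 14*j + 3)/(2*(4*j^2 - 1))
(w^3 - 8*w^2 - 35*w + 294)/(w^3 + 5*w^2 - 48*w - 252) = (w - 7)/(w + 6)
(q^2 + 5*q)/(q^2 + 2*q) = (q + 5)/(q + 2)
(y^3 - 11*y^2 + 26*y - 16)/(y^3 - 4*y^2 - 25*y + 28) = (y^2 - 10*y + 16)/(y^2 - 3*y - 28)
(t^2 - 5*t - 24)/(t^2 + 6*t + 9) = (t - 8)/(t + 3)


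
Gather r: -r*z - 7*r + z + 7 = r*(-z - 7) + z + 7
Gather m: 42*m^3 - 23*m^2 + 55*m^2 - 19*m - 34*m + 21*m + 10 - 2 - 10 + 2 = 42*m^3 + 32*m^2 - 32*m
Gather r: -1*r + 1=1 - r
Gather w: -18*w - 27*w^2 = -27*w^2 - 18*w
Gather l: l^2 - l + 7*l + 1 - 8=l^2 + 6*l - 7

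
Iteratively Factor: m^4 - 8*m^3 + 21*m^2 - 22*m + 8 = (m - 1)*(m^3 - 7*m^2 + 14*m - 8) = (m - 4)*(m - 1)*(m^2 - 3*m + 2) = (m - 4)*(m - 1)^2*(m - 2)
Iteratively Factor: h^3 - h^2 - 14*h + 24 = (h + 4)*(h^2 - 5*h + 6) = (h - 3)*(h + 4)*(h - 2)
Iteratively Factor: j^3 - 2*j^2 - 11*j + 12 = (j - 4)*(j^2 + 2*j - 3) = (j - 4)*(j - 1)*(j + 3)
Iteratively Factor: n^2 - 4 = (n + 2)*(n - 2)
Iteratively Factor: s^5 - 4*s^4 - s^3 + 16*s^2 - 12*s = (s - 2)*(s^4 - 2*s^3 - 5*s^2 + 6*s) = s*(s - 2)*(s^3 - 2*s^2 - 5*s + 6) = s*(s - 2)*(s - 1)*(s^2 - s - 6) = s*(s - 3)*(s - 2)*(s - 1)*(s + 2)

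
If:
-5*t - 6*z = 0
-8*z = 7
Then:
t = 21/20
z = -7/8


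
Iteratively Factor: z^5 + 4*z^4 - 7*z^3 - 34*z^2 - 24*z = (z + 1)*(z^4 + 3*z^3 - 10*z^2 - 24*z) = z*(z + 1)*(z^3 + 3*z^2 - 10*z - 24) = z*(z - 3)*(z + 1)*(z^2 + 6*z + 8) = z*(z - 3)*(z + 1)*(z + 4)*(z + 2)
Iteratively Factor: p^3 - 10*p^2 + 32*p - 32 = (p - 2)*(p^2 - 8*p + 16) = (p - 4)*(p - 2)*(p - 4)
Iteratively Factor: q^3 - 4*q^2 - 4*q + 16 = (q + 2)*(q^2 - 6*q + 8) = (q - 2)*(q + 2)*(q - 4)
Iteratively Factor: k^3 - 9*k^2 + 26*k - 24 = (k - 2)*(k^2 - 7*k + 12) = (k - 3)*(k - 2)*(k - 4)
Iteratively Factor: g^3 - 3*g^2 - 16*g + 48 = (g - 3)*(g^2 - 16) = (g - 3)*(g + 4)*(g - 4)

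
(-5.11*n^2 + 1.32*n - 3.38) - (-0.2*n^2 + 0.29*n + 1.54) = -4.91*n^2 + 1.03*n - 4.92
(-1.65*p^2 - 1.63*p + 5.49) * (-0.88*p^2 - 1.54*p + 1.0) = 1.452*p^4 + 3.9754*p^3 - 3.971*p^2 - 10.0846*p + 5.49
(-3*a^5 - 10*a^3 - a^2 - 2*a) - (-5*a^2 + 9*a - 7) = -3*a^5 - 10*a^3 + 4*a^2 - 11*a + 7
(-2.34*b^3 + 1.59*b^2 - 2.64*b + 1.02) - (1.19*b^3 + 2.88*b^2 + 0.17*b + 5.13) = -3.53*b^3 - 1.29*b^2 - 2.81*b - 4.11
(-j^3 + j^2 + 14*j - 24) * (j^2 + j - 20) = -j^5 + 35*j^3 - 30*j^2 - 304*j + 480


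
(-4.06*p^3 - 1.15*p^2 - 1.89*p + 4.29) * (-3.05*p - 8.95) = 12.383*p^4 + 39.8445*p^3 + 16.057*p^2 + 3.831*p - 38.3955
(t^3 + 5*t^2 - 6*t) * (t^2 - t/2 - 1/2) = t^5 + 9*t^4/2 - 9*t^3 + t^2/2 + 3*t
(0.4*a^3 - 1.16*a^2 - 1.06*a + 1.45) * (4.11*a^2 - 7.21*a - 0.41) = 1.644*a^5 - 7.6516*a^4 + 3.843*a^3 + 14.0777*a^2 - 10.0199*a - 0.5945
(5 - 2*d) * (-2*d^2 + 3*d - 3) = 4*d^3 - 16*d^2 + 21*d - 15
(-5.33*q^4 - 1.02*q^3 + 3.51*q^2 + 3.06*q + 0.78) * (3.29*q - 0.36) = -17.5357*q^5 - 1.437*q^4 + 11.9151*q^3 + 8.8038*q^2 + 1.4646*q - 0.2808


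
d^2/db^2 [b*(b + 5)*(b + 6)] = 6*b + 22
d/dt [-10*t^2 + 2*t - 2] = 2 - 20*t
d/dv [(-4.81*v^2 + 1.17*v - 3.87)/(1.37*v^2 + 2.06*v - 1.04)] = (-11.5115*v^2 + 20.6086*v + 6.7554)/(1.8769*v^4 + 5.6444*v^3 + 1.394*v^2 - 4.2848*v + 1.0816)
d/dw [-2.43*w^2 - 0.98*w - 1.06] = -4.86*w - 0.98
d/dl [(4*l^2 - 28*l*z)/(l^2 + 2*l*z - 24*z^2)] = 4*(-2*l*(l - 7*z)*(l + z) + (2*l - 7*z)*(l^2 + 2*l*z - 24*z^2))/(l^2 + 2*l*z - 24*z^2)^2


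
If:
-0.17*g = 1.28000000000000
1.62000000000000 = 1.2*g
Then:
No Solution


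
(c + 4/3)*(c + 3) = c^2 + 13*c/3 + 4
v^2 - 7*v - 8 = (v - 8)*(v + 1)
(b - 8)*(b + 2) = b^2 - 6*b - 16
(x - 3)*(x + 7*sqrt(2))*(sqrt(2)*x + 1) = sqrt(2)*x^3 - 3*sqrt(2)*x^2 + 15*x^2 - 45*x + 7*sqrt(2)*x - 21*sqrt(2)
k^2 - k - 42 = (k - 7)*(k + 6)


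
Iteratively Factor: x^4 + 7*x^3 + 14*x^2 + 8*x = (x + 2)*(x^3 + 5*x^2 + 4*x) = (x + 1)*(x + 2)*(x^2 + 4*x) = (x + 1)*(x + 2)*(x + 4)*(x)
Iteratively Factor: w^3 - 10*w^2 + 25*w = (w)*(w^2 - 10*w + 25) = w*(w - 5)*(w - 5)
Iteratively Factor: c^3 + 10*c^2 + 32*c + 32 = (c + 4)*(c^2 + 6*c + 8) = (c + 2)*(c + 4)*(c + 4)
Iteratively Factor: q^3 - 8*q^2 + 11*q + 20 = (q - 4)*(q^2 - 4*q - 5) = (q - 5)*(q - 4)*(q + 1)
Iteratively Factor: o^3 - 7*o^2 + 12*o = (o)*(o^2 - 7*o + 12) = o*(o - 4)*(o - 3)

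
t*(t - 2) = t^2 - 2*t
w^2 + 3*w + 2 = (w + 1)*(w + 2)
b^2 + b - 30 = (b - 5)*(b + 6)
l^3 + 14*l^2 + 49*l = l*(l + 7)^2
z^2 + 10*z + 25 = (z + 5)^2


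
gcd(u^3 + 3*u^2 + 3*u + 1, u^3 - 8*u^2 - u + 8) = u + 1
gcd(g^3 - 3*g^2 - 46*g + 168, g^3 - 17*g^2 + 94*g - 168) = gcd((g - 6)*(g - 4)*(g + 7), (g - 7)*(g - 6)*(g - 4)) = g^2 - 10*g + 24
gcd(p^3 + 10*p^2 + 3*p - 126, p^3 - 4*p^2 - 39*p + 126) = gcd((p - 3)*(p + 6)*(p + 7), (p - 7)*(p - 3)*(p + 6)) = p^2 + 3*p - 18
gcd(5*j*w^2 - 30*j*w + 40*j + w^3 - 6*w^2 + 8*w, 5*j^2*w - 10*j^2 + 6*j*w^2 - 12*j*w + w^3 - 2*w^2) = 5*j*w - 10*j + w^2 - 2*w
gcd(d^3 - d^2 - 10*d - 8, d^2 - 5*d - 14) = d + 2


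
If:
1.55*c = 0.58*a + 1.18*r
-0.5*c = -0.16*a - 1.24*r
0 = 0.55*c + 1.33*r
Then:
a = 0.00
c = 0.00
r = 0.00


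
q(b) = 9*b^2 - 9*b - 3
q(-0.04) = -2.63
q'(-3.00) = -63.00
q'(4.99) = 80.82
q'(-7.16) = -137.88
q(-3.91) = 169.78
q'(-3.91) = -79.38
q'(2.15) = 29.70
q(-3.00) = 105.00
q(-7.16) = 522.83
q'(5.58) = 91.44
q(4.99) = 176.19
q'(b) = 18*b - 9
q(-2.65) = 84.05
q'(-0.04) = -9.72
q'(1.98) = 26.64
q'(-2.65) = -56.70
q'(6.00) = 99.00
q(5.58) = 227.01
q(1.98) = 14.46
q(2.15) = 19.25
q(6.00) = 267.00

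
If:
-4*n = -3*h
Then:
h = 4*n/3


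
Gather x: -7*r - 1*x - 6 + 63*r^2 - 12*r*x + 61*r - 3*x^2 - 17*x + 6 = 63*r^2 + 54*r - 3*x^2 + x*(-12*r - 18)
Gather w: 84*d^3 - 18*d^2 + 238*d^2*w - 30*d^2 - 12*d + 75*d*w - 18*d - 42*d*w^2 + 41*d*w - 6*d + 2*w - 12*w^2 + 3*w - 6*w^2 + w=84*d^3 - 48*d^2 - 36*d + w^2*(-42*d - 18) + w*(238*d^2 + 116*d + 6)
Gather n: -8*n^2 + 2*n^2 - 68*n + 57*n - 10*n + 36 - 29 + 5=-6*n^2 - 21*n + 12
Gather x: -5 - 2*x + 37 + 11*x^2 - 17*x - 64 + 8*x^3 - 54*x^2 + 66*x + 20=8*x^3 - 43*x^2 + 47*x - 12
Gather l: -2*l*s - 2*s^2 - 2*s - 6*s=-2*l*s - 2*s^2 - 8*s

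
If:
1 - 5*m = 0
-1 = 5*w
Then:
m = 1/5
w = -1/5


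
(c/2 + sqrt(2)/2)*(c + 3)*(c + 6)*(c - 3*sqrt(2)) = c^4/2 - sqrt(2)*c^3 + 9*c^3/2 - 9*sqrt(2)*c^2 + 6*c^2 - 27*c - 18*sqrt(2)*c - 54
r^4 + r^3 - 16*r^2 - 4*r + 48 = (r - 3)*(r - 2)*(r + 2)*(r + 4)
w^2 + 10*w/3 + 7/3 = (w + 1)*(w + 7/3)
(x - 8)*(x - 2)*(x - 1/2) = x^3 - 21*x^2/2 + 21*x - 8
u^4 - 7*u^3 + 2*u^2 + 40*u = u*(u - 5)*(u - 4)*(u + 2)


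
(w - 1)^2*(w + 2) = w^3 - 3*w + 2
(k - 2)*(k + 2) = k^2 - 4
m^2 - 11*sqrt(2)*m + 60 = (m - 6*sqrt(2))*(m - 5*sqrt(2))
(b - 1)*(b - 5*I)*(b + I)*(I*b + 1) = I*b^4 + 5*b^3 - I*b^3 - 5*b^2 + I*b^2 + 5*b - I*b - 5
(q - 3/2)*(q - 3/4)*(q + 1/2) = q^3 - 7*q^2/4 + 9/16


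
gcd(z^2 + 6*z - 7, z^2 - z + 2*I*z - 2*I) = z - 1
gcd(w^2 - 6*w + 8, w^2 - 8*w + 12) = w - 2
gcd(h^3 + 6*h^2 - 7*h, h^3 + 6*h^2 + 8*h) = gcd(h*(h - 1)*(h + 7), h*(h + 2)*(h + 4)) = h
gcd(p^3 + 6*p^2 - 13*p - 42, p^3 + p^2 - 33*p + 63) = p^2 + 4*p - 21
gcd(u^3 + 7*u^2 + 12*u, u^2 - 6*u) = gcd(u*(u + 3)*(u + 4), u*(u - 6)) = u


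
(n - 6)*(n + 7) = n^2 + n - 42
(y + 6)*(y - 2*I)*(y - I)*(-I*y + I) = -I*y^4 - 3*y^3 - 5*I*y^3 - 15*y^2 + 8*I*y^2 + 18*y + 10*I*y - 12*I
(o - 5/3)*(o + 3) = o^2 + 4*o/3 - 5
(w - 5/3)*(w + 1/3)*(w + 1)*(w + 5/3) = w^4 + 4*w^3/3 - 22*w^2/9 - 100*w/27 - 25/27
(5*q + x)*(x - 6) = 5*q*x - 30*q + x^2 - 6*x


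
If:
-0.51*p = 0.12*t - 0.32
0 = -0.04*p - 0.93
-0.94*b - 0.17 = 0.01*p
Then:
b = 0.07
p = -23.25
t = 101.48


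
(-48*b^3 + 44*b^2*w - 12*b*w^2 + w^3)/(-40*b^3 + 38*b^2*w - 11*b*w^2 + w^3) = (-6*b + w)/(-5*b + w)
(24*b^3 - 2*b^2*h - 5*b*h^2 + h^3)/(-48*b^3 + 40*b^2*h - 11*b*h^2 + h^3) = (-2*b - h)/(4*b - h)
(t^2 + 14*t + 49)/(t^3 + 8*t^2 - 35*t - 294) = 1/(t - 6)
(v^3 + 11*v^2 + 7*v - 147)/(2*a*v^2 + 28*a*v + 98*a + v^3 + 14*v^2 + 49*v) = (v - 3)/(2*a + v)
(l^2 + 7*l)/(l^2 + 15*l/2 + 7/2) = 2*l/(2*l + 1)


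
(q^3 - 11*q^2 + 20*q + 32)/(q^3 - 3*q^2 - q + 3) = (q^2 - 12*q + 32)/(q^2 - 4*q + 3)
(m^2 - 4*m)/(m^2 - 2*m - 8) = m/(m + 2)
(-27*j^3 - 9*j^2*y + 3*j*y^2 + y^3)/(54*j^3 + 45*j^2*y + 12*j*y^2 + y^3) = (-3*j + y)/(6*j + y)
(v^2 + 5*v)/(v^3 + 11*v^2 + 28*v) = (v + 5)/(v^2 + 11*v + 28)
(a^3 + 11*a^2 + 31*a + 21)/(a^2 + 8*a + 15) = (a^2 + 8*a + 7)/(a + 5)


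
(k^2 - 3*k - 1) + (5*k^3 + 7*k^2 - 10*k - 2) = 5*k^3 + 8*k^2 - 13*k - 3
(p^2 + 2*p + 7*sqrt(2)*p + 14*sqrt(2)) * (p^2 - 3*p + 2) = p^4 - p^3 + 7*sqrt(2)*p^3 - 7*sqrt(2)*p^2 - 4*p^2 - 28*sqrt(2)*p + 4*p + 28*sqrt(2)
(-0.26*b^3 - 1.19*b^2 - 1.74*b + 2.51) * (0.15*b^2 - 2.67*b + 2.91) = -0.039*b^5 + 0.5157*b^4 + 2.1597*b^3 + 1.5594*b^2 - 11.7651*b + 7.3041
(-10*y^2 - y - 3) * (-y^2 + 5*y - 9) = 10*y^4 - 49*y^3 + 88*y^2 - 6*y + 27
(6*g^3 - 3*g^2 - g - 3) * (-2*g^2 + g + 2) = -12*g^5 + 12*g^4 + 11*g^3 - g^2 - 5*g - 6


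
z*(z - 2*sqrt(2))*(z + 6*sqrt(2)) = z^3 + 4*sqrt(2)*z^2 - 24*z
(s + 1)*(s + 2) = s^2 + 3*s + 2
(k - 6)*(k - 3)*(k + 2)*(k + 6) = k^4 - k^3 - 42*k^2 + 36*k + 216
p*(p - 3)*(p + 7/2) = p^3 + p^2/2 - 21*p/2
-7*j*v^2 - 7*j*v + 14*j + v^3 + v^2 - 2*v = (-7*j + v)*(v - 1)*(v + 2)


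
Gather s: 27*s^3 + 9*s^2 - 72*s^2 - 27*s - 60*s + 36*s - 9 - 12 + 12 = 27*s^3 - 63*s^2 - 51*s - 9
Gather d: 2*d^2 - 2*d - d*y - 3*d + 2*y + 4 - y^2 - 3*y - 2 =2*d^2 + d*(-y - 5) - y^2 - y + 2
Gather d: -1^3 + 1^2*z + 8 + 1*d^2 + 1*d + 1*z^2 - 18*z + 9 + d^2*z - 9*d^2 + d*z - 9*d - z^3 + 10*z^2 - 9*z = d^2*(z - 8) + d*(z - 8) - z^3 + 11*z^2 - 26*z + 16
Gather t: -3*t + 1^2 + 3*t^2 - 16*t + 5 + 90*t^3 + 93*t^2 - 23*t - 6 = 90*t^3 + 96*t^2 - 42*t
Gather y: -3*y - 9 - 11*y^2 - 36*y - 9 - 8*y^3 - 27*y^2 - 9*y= -8*y^3 - 38*y^2 - 48*y - 18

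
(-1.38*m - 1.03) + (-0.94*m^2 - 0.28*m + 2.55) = -0.94*m^2 - 1.66*m + 1.52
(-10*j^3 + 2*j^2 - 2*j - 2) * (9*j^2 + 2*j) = -90*j^5 - 2*j^4 - 14*j^3 - 22*j^2 - 4*j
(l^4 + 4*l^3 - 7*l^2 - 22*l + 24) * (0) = 0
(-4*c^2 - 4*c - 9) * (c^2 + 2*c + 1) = -4*c^4 - 12*c^3 - 21*c^2 - 22*c - 9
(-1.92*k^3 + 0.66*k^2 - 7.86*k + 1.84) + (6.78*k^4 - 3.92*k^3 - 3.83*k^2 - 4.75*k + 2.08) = 6.78*k^4 - 5.84*k^3 - 3.17*k^2 - 12.61*k + 3.92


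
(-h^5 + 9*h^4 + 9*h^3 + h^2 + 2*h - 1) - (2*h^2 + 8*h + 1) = -h^5 + 9*h^4 + 9*h^3 - h^2 - 6*h - 2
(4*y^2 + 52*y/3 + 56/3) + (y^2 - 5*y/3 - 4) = 5*y^2 + 47*y/3 + 44/3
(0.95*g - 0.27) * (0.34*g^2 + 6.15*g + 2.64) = 0.323*g^3 + 5.7507*g^2 + 0.8475*g - 0.7128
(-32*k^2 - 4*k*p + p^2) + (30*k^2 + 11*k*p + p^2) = -2*k^2 + 7*k*p + 2*p^2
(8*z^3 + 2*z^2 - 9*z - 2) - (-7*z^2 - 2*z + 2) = 8*z^3 + 9*z^2 - 7*z - 4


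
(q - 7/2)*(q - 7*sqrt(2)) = q^2 - 7*sqrt(2)*q - 7*q/2 + 49*sqrt(2)/2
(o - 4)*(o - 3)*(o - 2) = o^3 - 9*o^2 + 26*o - 24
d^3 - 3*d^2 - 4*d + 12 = (d - 3)*(d - 2)*(d + 2)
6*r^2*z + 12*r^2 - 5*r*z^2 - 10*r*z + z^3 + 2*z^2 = (-3*r + z)*(-2*r + z)*(z + 2)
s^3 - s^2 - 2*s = s*(s - 2)*(s + 1)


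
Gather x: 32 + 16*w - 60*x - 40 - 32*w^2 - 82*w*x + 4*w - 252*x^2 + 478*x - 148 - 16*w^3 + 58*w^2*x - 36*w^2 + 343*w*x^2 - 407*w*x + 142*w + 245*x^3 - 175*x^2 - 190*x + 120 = -16*w^3 - 68*w^2 + 162*w + 245*x^3 + x^2*(343*w - 427) + x*(58*w^2 - 489*w + 228) - 36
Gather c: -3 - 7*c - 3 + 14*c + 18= 7*c + 12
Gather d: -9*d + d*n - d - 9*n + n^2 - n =d*(n - 10) + n^2 - 10*n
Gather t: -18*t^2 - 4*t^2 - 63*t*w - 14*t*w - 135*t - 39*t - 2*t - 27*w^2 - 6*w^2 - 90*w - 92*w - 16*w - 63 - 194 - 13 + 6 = -22*t^2 + t*(-77*w - 176) - 33*w^2 - 198*w - 264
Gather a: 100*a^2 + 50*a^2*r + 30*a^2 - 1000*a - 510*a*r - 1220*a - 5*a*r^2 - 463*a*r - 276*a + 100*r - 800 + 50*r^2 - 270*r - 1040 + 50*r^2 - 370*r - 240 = a^2*(50*r + 130) + a*(-5*r^2 - 973*r - 2496) + 100*r^2 - 540*r - 2080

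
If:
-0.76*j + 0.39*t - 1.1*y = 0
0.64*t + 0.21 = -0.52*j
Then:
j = -1.02147417295415*y - 0.118833430063842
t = 0.829947765525247*y - 0.231572838073128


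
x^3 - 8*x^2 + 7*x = x*(x - 7)*(x - 1)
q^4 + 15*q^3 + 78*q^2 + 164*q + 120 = (q + 2)^2*(q + 5)*(q + 6)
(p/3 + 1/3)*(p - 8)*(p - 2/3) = p^3/3 - 23*p^2/9 - 10*p/9 + 16/9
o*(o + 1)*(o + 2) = o^3 + 3*o^2 + 2*o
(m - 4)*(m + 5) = m^2 + m - 20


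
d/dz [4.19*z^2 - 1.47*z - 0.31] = 8.38*z - 1.47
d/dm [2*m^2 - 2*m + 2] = 4*m - 2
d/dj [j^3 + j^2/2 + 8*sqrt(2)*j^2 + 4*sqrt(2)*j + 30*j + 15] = 3*j^2 + j + 16*sqrt(2)*j + 4*sqrt(2) + 30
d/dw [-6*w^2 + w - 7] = 1 - 12*w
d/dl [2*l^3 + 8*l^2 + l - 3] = 6*l^2 + 16*l + 1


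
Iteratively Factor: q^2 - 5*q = (q - 5)*(q)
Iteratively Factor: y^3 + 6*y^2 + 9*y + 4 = (y + 4)*(y^2 + 2*y + 1) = (y + 1)*(y + 4)*(y + 1)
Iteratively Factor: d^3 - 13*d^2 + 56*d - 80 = (d - 4)*(d^2 - 9*d + 20) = (d - 4)^2*(d - 5)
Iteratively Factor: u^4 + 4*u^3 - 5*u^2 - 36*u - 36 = (u + 2)*(u^3 + 2*u^2 - 9*u - 18) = (u + 2)^2*(u^2 - 9) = (u - 3)*(u + 2)^2*(u + 3)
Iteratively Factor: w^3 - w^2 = (w)*(w^2 - w) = w*(w - 1)*(w)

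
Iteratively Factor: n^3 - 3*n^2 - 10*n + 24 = (n - 2)*(n^2 - n - 12) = (n - 2)*(n + 3)*(n - 4)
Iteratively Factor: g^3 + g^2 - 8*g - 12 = (g - 3)*(g^2 + 4*g + 4) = (g - 3)*(g + 2)*(g + 2)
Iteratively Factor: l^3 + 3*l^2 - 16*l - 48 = (l + 3)*(l^2 - 16) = (l + 3)*(l + 4)*(l - 4)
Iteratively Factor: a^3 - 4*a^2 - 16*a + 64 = (a - 4)*(a^2 - 16) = (a - 4)^2*(a + 4)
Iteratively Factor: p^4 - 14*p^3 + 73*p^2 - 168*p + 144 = (p - 3)*(p^3 - 11*p^2 + 40*p - 48) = (p - 4)*(p - 3)*(p^2 - 7*p + 12) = (p - 4)^2*(p - 3)*(p - 3)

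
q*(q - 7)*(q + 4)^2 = q^4 + q^3 - 40*q^2 - 112*q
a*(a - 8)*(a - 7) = a^3 - 15*a^2 + 56*a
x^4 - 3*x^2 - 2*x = x*(x - 2)*(x + 1)^2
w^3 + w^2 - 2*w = w*(w - 1)*(w + 2)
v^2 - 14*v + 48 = (v - 8)*(v - 6)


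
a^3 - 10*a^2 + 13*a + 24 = (a - 8)*(a - 3)*(a + 1)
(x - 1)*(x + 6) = x^2 + 5*x - 6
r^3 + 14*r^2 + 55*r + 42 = (r + 1)*(r + 6)*(r + 7)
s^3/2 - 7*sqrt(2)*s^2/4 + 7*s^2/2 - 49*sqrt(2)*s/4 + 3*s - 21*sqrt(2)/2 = (s/2 + 1/2)*(s + 6)*(s - 7*sqrt(2)/2)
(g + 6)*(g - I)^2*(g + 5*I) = g^4 + 6*g^3 + 3*I*g^3 + 9*g^2 + 18*I*g^2 + 54*g - 5*I*g - 30*I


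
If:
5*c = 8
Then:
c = 8/5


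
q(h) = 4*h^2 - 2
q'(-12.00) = -96.00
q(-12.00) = 574.00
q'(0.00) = 0.00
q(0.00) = -2.00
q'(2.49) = 19.92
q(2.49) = 22.80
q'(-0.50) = -4.00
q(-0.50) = -1.00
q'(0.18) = 1.44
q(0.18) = -1.87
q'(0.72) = 5.76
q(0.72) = 0.07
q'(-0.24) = -1.92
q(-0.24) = -1.77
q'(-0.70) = -5.60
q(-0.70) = -0.04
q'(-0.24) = -1.92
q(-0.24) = -1.77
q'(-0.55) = -4.40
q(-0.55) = -0.79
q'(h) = 8*h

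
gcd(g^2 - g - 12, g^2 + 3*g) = g + 3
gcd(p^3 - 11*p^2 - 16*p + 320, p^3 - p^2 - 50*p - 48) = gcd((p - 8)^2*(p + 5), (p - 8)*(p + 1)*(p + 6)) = p - 8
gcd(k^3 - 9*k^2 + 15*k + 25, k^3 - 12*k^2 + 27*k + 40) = k^2 - 4*k - 5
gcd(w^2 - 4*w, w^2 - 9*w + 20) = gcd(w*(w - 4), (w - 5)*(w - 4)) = w - 4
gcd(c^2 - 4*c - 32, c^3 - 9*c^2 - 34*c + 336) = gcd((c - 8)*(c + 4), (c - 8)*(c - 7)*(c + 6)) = c - 8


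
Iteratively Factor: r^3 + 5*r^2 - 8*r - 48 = (r - 3)*(r^2 + 8*r + 16) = (r - 3)*(r + 4)*(r + 4)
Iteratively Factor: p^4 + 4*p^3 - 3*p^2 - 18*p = (p + 3)*(p^3 + p^2 - 6*p) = (p - 2)*(p + 3)*(p^2 + 3*p) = (p - 2)*(p + 3)^2*(p)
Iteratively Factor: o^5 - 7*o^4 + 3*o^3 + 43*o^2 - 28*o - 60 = (o - 3)*(o^4 - 4*o^3 - 9*o^2 + 16*o + 20) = (o - 3)*(o + 2)*(o^3 - 6*o^2 + 3*o + 10) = (o - 3)*(o - 2)*(o + 2)*(o^2 - 4*o - 5) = (o - 3)*(o - 2)*(o + 1)*(o + 2)*(o - 5)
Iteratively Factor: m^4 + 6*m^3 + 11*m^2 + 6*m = (m + 3)*(m^3 + 3*m^2 + 2*m) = (m + 2)*(m + 3)*(m^2 + m) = (m + 1)*(m + 2)*(m + 3)*(m)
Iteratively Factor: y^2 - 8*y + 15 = (y - 5)*(y - 3)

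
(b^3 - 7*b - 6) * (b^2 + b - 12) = b^5 + b^4 - 19*b^3 - 13*b^2 + 78*b + 72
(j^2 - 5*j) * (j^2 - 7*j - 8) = j^4 - 12*j^3 + 27*j^2 + 40*j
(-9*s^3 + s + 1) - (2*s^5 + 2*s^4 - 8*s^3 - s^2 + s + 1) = -2*s^5 - 2*s^4 - s^3 + s^2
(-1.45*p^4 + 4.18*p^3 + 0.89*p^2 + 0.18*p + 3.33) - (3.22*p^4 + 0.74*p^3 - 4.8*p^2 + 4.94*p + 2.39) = -4.67*p^4 + 3.44*p^3 + 5.69*p^2 - 4.76*p + 0.94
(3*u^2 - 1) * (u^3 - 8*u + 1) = 3*u^5 - 25*u^3 + 3*u^2 + 8*u - 1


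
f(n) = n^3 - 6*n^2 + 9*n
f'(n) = 3*n^2 - 12*n + 9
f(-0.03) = -0.28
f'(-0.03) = 9.36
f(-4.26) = -224.53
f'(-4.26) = 114.56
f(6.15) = 61.02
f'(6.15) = 48.67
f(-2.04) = -51.82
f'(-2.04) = 45.96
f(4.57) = 11.26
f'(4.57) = 16.81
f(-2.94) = -103.73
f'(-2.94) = 70.21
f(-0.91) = -13.91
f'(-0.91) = 22.40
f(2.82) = 0.09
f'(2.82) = -0.98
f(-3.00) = -108.00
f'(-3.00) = 72.00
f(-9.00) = -1296.00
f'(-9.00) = 360.00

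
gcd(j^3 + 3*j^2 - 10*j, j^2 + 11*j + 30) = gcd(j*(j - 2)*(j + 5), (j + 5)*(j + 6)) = j + 5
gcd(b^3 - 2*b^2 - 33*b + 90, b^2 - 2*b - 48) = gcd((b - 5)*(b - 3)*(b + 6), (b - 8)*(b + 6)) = b + 6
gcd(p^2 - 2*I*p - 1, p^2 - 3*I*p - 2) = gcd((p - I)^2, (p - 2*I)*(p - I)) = p - I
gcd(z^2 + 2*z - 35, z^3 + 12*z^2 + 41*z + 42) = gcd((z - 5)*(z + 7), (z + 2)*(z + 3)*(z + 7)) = z + 7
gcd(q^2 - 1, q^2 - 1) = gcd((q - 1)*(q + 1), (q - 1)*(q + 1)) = q^2 - 1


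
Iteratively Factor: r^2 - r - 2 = (r + 1)*(r - 2)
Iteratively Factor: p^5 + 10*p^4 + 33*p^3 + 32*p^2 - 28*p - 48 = (p + 3)*(p^4 + 7*p^3 + 12*p^2 - 4*p - 16) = (p + 2)*(p + 3)*(p^3 + 5*p^2 + 2*p - 8) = (p + 2)*(p + 3)*(p + 4)*(p^2 + p - 2) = (p - 1)*(p + 2)*(p + 3)*(p + 4)*(p + 2)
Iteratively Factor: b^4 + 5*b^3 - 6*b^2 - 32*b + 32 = (b + 4)*(b^3 + b^2 - 10*b + 8) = (b - 1)*(b + 4)*(b^2 + 2*b - 8) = (b - 1)*(b + 4)^2*(b - 2)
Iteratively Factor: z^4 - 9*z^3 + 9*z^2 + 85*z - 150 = (z - 5)*(z^3 - 4*z^2 - 11*z + 30) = (z - 5)^2*(z^2 + z - 6) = (z - 5)^2*(z - 2)*(z + 3)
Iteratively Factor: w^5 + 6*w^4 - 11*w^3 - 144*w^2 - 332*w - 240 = (w + 2)*(w^4 + 4*w^3 - 19*w^2 - 106*w - 120) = (w + 2)^2*(w^3 + 2*w^2 - 23*w - 60) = (w + 2)^2*(w + 4)*(w^2 - 2*w - 15) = (w - 5)*(w + 2)^2*(w + 4)*(w + 3)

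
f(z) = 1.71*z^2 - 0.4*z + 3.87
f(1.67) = 7.97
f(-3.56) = 26.97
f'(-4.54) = -15.93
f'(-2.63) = -9.39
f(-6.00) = 67.83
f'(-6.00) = -20.92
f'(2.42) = 7.88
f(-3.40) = 25.00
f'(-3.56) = -12.58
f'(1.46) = 4.59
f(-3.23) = 23.00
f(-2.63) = 16.75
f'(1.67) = 5.31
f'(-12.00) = -41.44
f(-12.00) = 254.91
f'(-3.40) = -12.03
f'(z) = 3.42*z - 0.4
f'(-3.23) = -11.45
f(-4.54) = 40.93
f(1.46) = 6.93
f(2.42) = 12.92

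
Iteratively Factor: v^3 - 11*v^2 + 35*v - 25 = (v - 5)*(v^2 - 6*v + 5) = (v - 5)^2*(v - 1)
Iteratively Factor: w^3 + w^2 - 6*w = (w + 3)*(w^2 - 2*w) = (w - 2)*(w + 3)*(w)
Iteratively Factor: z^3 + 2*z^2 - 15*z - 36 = (z + 3)*(z^2 - z - 12) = (z - 4)*(z + 3)*(z + 3)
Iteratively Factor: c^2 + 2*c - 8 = (c - 2)*(c + 4)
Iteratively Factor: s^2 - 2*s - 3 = (s + 1)*(s - 3)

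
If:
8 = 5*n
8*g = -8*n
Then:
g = -8/5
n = 8/5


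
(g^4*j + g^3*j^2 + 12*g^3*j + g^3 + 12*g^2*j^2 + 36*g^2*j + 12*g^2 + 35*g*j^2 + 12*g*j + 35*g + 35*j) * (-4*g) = -4*g^5*j - 4*g^4*j^2 - 48*g^4*j - 4*g^4 - 48*g^3*j^2 - 144*g^3*j - 48*g^3 - 140*g^2*j^2 - 48*g^2*j - 140*g^2 - 140*g*j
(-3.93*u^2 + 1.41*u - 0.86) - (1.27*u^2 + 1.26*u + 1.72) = -5.2*u^2 + 0.15*u - 2.58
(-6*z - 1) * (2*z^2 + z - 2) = -12*z^3 - 8*z^2 + 11*z + 2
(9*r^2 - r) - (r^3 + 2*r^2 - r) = -r^3 + 7*r^2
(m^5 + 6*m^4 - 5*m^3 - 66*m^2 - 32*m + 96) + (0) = m^5 + 6*m^4 - 5*m^3 - 66*m^2 - 32*m + 96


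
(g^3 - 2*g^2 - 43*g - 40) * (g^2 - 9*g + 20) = g^5 - 11*g^4 - 5*g^3 + 307*g^2 - 500*g - 800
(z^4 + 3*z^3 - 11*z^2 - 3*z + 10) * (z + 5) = z^5 + 8*z^4 + 4*z^3 - 58*z^2 - 5*z + 50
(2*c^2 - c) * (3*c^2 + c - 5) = 6*c^4 - c^3 - 11*c^2 + 5*c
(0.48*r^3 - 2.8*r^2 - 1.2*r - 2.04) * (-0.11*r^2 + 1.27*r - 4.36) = -0.0528*r^5 + 0.9176*r^4 - 5.5168*r^3 + 10.9084*r^2 + 2.6412*r + 8.8944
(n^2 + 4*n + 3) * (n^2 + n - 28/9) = n^4 + 5*n^3 + 35*n^2/9 - 85*n/9 - 28/3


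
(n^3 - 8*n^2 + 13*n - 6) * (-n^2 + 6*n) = -n^5 + 14*n^4 - 61*n^3 + 84*n^2 - 36*n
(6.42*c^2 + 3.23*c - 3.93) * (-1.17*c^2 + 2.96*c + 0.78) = -7.5114*c^4 + 15.2241*c^3 + 19.1665*c^2 - 9.1134*c - 3.0654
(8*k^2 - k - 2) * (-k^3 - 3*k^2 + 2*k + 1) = -8*k^5 - 23*k^4 + 21*k^3 + 12*k^2 - 5*k - 2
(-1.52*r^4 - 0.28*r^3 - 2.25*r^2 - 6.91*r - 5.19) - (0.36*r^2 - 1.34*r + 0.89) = -1.52*r^4 - 0.28*r^3 - 2.61*r^2 - 5.57*r - 6.08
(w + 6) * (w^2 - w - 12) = w^3 + 5*w^2 - 18*w - 72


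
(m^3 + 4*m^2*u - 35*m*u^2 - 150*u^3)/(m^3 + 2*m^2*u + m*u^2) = (m^3 + 4*m^2*u - 35*m*u^2 - 150*u^3)/(m*(m^2 + 2*m*u + u^2))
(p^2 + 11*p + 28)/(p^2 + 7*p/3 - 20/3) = 3*(p + 7)/(3*p - 5)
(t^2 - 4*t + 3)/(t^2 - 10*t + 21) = (t - 1)/(t - 7)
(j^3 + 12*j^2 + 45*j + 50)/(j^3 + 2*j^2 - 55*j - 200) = (j + 2)/(j - 8)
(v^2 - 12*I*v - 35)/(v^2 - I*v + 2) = (v^2 - 12*I*v - 35)/(v^2 - I*v + 2)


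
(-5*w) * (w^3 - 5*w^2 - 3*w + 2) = -5*w^4 + 25*w^3 + 15*w^2 - 10*w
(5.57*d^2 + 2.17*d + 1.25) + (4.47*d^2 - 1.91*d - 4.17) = 10.04*d^2 + 0.26*d - 2.92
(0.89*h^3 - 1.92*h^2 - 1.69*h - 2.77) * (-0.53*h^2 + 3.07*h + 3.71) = -0.4717*h^5 + 3.7499*h^4 - 1.6968*h^3 - 10.8434*h^2 - 14.7738*h - 10.2767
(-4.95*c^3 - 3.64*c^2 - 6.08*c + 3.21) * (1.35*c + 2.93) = -6.6825*c^4 - 19.4175*c^3 - 18.8732*c^2 - 13.4809*c + 9.4053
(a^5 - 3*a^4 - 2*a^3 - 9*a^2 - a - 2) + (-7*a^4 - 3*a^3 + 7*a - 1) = a^5 - 10*a^4 - 5*a^3 - 9*a^2 + 6*a - 3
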